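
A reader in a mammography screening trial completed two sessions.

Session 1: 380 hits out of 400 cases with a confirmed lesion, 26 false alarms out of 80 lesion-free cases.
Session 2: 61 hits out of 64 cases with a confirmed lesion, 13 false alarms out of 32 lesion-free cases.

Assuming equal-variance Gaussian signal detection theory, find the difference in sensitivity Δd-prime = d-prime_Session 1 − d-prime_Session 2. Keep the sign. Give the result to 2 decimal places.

Δd-prime = 0.19

Session 1: z(0.9500) = 1.645, z(0.3250) = -0.454, d' = 2.099
Session 2: z(0.9531) = 1.676, z(0.4062) = -0.237, d' = 1.913
Δd' = d'_Session 1 − d'_Session 2 = 2.099 − 1.913 = 0.186
Session 1 has the higher sensitivity.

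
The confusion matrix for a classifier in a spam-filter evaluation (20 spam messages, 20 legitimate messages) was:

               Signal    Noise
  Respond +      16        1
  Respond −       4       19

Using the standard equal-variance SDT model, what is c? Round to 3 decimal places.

H = 16/20 = 0.8000
FA = 1/20 = 0.0500
Φ⁻¹(H) = Φ⁻¹(0.8000) = 0.8416
Φ⁻¹(FA) = Φ⁻¹(0.0500) = -1.6449
c = −½·[z(H) + z(FA)] = −0.5 × (0.8416 + (-1.6449)) = 0.40165

c = 0.402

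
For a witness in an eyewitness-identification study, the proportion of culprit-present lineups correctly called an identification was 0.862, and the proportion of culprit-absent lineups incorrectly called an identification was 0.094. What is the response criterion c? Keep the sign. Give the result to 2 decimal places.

z(0.862) = 1.0893, z(0.094) = -1.3165
c = −½·[z(H) + z(FA)] = −0.5 × (1.0893 + (-1.3165)) = 0.1136

c = 0.11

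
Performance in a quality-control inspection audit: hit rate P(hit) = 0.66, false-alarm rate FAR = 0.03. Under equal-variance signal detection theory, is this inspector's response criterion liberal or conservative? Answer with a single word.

conservative

z(H) = 0.412, z(FA) = -1.881
c = −½·(z(H) + z(FA)) = 0.7345
c > 0 → conservative criterion (biased toward responding “no”).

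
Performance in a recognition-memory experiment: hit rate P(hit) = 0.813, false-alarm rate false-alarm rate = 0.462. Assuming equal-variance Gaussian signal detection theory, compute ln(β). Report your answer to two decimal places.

ln β = -0.39

Φ⁻¹(H) = Φ⁻¹(0.813) = 0.889
Φ⁻¹(FA) = Φ⁻¹(0.462) = -0.095
ln β = −½·[z(H)² − z(FA)²] = −0.5 × (0.790 − 0.009) = -0.3905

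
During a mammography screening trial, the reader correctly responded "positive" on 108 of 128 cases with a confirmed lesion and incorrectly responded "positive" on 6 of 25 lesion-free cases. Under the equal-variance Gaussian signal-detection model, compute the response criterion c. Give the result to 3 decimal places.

c = -0.152

H = 108/128 = 0.8438
FA = 6/25 = 0.2400
Φ⁻¹(H) = 1.0102
Φ⁻¹(FA) = -0.7063
c = −½·[z(H) + z(FA)] = −0.5 × (1.0102 + (-0.7063)) = -0.15195
c < 0: the reader has a liberal response bias.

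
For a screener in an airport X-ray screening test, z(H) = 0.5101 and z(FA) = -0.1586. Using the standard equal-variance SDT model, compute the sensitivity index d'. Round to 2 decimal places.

d' = z(H) − z(FA) = 0.5101 − (-0.1586) = 0.6687

d' = 0.67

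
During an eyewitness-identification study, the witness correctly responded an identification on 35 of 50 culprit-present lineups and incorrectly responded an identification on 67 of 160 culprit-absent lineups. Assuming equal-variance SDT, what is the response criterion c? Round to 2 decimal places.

c = -0.16

H = 35/50 = 0.7000
FA = 67/160 = 0.4188
z(H) = 0.524
z(FA) = -0.205
c = −½·[z(H) + z(FA)] = −0.5 × (0.524 + (-0.205)) = -0.1595
c < 0: the witness has a liberal response bias.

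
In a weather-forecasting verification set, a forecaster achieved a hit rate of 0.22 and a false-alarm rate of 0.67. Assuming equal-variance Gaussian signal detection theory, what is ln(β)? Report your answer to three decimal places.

z(H) = -0.7722
z(FA) = 0.4399
ln β = −½·[z(H)² − z(FA)²] = −0.5 × (0.5963 − 0.1935) = -0.2014

ln β = -0.201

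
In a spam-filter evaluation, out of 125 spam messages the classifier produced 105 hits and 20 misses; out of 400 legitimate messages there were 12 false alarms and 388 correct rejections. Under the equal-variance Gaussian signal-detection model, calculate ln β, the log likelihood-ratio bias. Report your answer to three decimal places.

H = 105/125 = 0.8400
FA = 12/400 = 0.0300
z(H) = 0.9945
z(FA) = -1.8808
ln β = −½·[z(H)² − z(FA)²] = −0.5 × (0.9890 − 3.5374) = 1.2742

ln β = 1.274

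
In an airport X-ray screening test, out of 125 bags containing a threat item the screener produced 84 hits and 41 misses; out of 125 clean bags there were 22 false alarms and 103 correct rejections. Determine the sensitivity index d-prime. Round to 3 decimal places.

H = 84/125 = 0.6720
FA = 22/125 = 0.1760
z(H) = z(0.6720) = 0.4454
z(FA) = z(0.1760) = -0.9307
d' = z(H) − z(FA) = 0.4454 − (-0.9307) = 1.3761

d-prime = 1.376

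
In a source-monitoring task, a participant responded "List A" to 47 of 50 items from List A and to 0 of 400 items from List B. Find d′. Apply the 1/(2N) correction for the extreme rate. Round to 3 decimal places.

d′ = 4.578

The false-alarm rate is 0/400 = 0, so apply the 1/(2N) correction: FA → 1/(2·400) = 0.00125.
z(H) = z(0.94000) = 1.5548
z(FA) = z(0.00125) = -3.0233
d' = 1.5548 − (-3.0233) = 4.5781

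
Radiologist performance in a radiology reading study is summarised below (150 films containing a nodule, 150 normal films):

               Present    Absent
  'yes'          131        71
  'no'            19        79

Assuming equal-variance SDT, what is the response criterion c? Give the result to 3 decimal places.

H = 131/150 = 0.8733
FA = 71/150 = 0.4733
Φ⁻¹(H) = 1.1421
Φ⁻¹(FA) = -0.0670
c = −½·[z(H) + z(FA)] = −0.5 × (1.1421 + (-0.0670)) = -0.53755
c < 0: the radiologist has a liberal response bias.

c = -0.538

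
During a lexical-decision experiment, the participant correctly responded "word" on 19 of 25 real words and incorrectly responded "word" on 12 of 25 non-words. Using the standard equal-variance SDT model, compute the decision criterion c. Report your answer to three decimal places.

c = -0.328

H = 19/25 = 0.7600
FA = 12/25 = 0.4800
z(H) = z(0.7600) = 0.7063
z(FA) = z(0.4800) = -0.0502
c = −½·[z(H) + z(FA)] = −0.5 × (0.7063 + (-0.0502)) = -0.32805
c < 0: the participant has a liberal response bias.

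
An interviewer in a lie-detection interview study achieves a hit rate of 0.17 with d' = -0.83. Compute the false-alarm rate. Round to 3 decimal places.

z(hit rate) = z(0.17) = -0.9542
z(FA) = z(H) − d' = -0.9542 − (-0.83) = -0.1242
false-alarm rate = Φ(-0.1242) = 0.4506

false-alarm rate = 0.451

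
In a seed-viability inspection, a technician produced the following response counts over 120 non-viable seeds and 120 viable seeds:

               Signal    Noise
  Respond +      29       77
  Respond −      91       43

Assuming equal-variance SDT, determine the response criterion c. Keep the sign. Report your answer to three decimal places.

H = 29/120 = 0.2417
FA = 77/120 = 0.6417
z(H) = z(0.2417) = -0.7008
z(FA) = z(0.6417) = 0.3630
c = −½·[z(H) + z(FA)] = −0.5 × (-0.7008 + 0.3630) = 0.1689
c > 0: the technician has a conservative response bias.

c = 0.169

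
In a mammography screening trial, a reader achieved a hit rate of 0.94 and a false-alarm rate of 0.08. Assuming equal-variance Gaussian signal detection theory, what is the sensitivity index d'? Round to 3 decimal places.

Φ⁻¹(H) = 1.5548
Φ⁻¹(FA) = -1.4051
d' = z(H) − z(FA) = 1.5548 − (-1.4051) = 2.9599

d' = 2.960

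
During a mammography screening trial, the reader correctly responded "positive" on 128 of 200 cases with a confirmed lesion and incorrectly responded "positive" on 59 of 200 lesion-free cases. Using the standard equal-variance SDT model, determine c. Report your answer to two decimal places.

H = 128/200 = 0.6400
FA = 59/200 = 0.2950
Φ⁻¹(H) = Φ⁻¹(0.6400) = 0.3585
Φ⁻¹(FA) = Φ⁻¹(0.2950) = -0.5388
c = −½·[z(H) + z(FA)] = −0.5 × (0.3585 + (-0.5388)) = 0.09015

c = 0.09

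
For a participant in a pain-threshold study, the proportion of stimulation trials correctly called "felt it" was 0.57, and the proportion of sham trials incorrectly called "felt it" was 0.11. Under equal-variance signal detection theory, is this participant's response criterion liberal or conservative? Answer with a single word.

z(H) = 0.176, z(FA) = -1.227
c = −½·(z(H) + z(FA)) = 0.5255
c > 0 → conservative criterion (biased toward responding “no”).

conservative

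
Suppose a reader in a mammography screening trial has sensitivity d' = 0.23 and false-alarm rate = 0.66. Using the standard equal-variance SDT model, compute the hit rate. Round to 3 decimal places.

z(false-alarm rate) = z(0.66) = 0.4125
z(H) = z(FA) + d' = 0.4125 + 0.23 = 0.6425
hit rate = Φ(0.6425) = 0.7397

hit rate = 0.740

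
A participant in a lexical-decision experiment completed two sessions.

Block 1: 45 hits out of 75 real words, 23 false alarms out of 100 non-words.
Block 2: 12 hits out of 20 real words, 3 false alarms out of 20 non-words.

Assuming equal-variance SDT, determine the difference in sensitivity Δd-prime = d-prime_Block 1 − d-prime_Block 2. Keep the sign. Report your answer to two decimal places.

Δd-prime = -0.30

Block 1: z(0.6000) = 0.253, z(0.2300) = -0.739, d' = 0.992
Block 2: z(0.6000) = 0.253, z(0.1500) = -1.036, d' = 1.289
Δd' = d'_Block 1 − d'_Block 2 = 0.992 − 1.289 = -0.297
Block 2 has the higher sensitivity.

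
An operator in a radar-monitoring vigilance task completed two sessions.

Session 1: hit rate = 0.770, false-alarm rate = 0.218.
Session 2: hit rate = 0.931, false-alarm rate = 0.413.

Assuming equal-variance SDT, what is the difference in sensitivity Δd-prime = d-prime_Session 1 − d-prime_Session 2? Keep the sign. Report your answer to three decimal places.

Δd-prime = -0.185

Session 1: z(0.770) = 0.7388, z(0.218) = -0.7790, d' = 1.5178
Session 2: z(0.931) = 1.4833, z(0.413) = -0.2198, d' = 1.7031
Δd' = d'_Session 1 − d'_Session 2 = 1.5178 − 1.7031 = -0.1853
Session 2 has the higher sensitivity.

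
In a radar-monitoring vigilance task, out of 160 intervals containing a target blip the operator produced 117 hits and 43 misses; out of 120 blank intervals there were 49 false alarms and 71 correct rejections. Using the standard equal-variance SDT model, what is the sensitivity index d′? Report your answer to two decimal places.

d′ = 0.85

H = 117/160 = 0.7312
FA = 49/120 = 0.4083
Φ⁻¹(0.7312) = 0.616, Φ⁻¹(0.4083) = -0.232
d' = z(H) − z(FA) = 0.616 − (-0.232) = 0.848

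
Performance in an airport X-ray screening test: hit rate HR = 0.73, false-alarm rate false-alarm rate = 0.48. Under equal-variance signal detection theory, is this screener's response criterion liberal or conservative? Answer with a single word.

z(H) = 0.613, z(FA) = -0.050
c = −½·(z(H) + z(FA)) = -0.2815
c < 0 → liberal criterion (biased toward responding “yes”).

liberal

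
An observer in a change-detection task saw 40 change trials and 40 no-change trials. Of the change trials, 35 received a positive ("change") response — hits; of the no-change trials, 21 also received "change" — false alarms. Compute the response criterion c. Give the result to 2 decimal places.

H = 35/40 = 0.8750
FA = 21/40 = 0.5250
z(H) = 1.1503
z(FA) = 0.0627
c = −½·[z(H) + z(FA)] = −0.5 × (1.1503 + 0.0627) = -0.6065
c < 0: the observer has a liberal response bias.

c = -0.61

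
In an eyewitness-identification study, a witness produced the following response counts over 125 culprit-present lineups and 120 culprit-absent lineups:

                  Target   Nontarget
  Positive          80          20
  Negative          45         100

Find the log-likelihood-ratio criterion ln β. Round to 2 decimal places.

ln β = 0.40

H = 80/125 = 0.6400
FA = 20/120 = 0.1667
z(H) = 0.358
z(FA) = -0.967
ln β = −½·[z(H)² − z(FA)²] = −0.5 × (0.128 − 0.935) = 0.4035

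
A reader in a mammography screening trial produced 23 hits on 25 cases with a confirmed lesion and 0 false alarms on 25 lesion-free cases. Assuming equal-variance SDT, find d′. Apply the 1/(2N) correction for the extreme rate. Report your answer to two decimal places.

The false-alarm rate is 0/25 = 0, so apply the 1/(2N) correction: FA → 1/(2·25) = 0.02000.
z(H) = z(0.92000) = 1.405
z(FA) = z(0.02000) = -2.054
d' = 1.405 − (-2.054) = 3.459

d′ = 3.46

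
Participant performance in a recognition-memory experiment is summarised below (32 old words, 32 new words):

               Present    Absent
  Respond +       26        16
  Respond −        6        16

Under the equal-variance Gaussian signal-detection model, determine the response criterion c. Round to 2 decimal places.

H = 26/32 = 0.8125
FA = 16/32 = 0.5000
z(H) = 0.8871
z(FA) = 0.0000
c = −½·[z(H) + z(FA)] = −0.5 × (0.8871 + 0.0000) = -0.44355
c < 0: the participant has a liberal response bias.

c = -0.44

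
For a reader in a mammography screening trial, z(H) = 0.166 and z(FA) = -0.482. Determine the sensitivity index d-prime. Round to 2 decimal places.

d' = z(H) − z(FA) = 0.166 − (-0.482) = 0.648

d-prime = 0.65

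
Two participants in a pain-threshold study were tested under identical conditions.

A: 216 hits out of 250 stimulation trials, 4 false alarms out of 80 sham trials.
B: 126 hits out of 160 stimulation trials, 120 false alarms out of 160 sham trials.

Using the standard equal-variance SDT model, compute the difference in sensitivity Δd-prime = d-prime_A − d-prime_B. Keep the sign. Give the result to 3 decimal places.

A: z(0.8640) = 1.0985, z(0.0500) = -1.6449, d' = 2.7434
B: z(0.7875) = 0.7978, z(0.7500) = 0.6745, d' = 0.1233
Δd' = d'_A − d'_B = 2.7434 − 0.1233 = 2.6201
A has the higher sensitivity.

Δd-prime = 2.620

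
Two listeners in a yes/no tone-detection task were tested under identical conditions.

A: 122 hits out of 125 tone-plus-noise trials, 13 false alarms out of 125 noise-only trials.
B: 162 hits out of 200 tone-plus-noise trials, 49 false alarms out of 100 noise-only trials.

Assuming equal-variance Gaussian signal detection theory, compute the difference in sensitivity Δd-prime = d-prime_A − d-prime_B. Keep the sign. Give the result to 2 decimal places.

A: z(0.9760) = 1.977, z(0.1040) = -1.259, d' = 3.236
B: z(0.8100) = 0.878, z(0.4900) = -0.025, d' = 0.903
Δd' = d'_A − d'_B = 3.236 − 0.903 = 2.333
A has the higher sensitivity.

Δd-prime = 2.33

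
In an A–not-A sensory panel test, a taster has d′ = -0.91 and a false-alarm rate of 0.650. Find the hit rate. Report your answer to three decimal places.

z(false-alarm rate) = z(0.650) = 0.3853
z(H) = z(FA) + d' = 0.3853 + (-0.91) = -0.5247
hit rate = Φ(-0.5247) = 0.2999

hit rate = 0.300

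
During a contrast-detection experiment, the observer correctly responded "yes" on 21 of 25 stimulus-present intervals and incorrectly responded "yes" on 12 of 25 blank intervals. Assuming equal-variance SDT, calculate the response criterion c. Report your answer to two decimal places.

H = 21/25 = 0.8400
FA = 12/25 = 0.4800
z(H) = z(0.8400) = 0.994
z(FA) = z(0.4800) = -0.050
c = −½·[z(H) + z(FA)] = −0.5 × (0.994 + (-0.050)) = -0.472
c < 0: the observer has a liberal response bias.

c = -0.47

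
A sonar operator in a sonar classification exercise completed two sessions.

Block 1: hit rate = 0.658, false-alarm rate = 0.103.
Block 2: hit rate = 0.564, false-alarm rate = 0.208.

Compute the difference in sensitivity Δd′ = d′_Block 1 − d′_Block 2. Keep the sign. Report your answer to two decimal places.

Block 1: z(0.658) = 0.407, z(0.103) = -1.265, d' = 1.672
Block 2: z(0.564) = 0.161, z(0.208) = -0.813, d' = 0.974
Δd' = d'_Block 1 − d'_Block 2 = 1.672 − 0.974 = 0.698
Block 1 has the higher sensitivity.

Δd′ = 0.70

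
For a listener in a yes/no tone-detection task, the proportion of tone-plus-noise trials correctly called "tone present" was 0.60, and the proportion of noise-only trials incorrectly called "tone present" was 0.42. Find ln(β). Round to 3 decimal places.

ln β = -0.012

z(0.60) = 0.2533, z(0.42) = -0.2019
ln β = −½·[z(H)² − z(FA)²] = −0.5 × (0.0642 − 0.0408) = -0.0117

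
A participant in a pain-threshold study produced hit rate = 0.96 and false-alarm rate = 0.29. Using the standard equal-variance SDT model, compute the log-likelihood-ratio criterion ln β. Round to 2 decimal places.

z(H) = 1.751
z(FA) = -0.553
ln β = −½·[z(H)² − z(FA)²] = −0.5 × (3.066 − 0.306) = -1.380

ln β = -1.38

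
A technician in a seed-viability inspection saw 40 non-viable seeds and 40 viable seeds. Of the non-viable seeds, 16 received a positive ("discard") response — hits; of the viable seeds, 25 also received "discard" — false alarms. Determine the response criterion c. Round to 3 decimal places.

H = 16/40 = 0.4000
FA = 25/40 = 0.6250
z(H) = z(0.4000) = -0.2533
z(FA) = z(0.6250) = 0.3186
c = −½·[z(H) + z(FA)] = −0.5 × (-0.2533 + 0.3186) = -0.03265
c < 0: the technician has a liberal response bias.

c = -0.033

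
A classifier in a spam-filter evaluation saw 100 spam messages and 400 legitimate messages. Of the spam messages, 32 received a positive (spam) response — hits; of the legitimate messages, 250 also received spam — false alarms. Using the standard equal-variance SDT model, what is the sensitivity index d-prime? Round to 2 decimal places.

H = 32/100 = 0.3200
FA = 250/400 = 0.6250
Φ⁻¹(0.3200) = -0.4677, Φ⁻¹(0.6250) = 0.3186
d' = z(H) − z(FA) = -0.4677 − 0.3186 = -0.7863

d-prime = -0.79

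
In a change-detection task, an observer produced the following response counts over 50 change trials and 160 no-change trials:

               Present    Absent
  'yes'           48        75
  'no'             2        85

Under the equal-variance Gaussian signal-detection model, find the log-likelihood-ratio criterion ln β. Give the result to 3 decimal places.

ln β = -1.529

H = 48/50 = 0.9600
FA = 75/160 = 0.4688
z(0.9600) = 1.7507, z(0.4688) = -0.0783
ln β = −½·[z(H)² − z(FA)²] = −0.5 × (3.0650 − 0.0061) = -1.52945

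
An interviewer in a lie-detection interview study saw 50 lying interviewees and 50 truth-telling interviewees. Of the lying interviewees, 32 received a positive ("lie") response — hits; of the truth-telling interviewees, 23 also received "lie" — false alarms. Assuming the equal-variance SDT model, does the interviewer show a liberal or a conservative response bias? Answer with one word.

liberal

z(H) = 0.358, z(FA) = -0.100
c = −½·(z(H) + z(FA)) = -0.129
c < 0 → liberal criterion (biased toward responding “yes”).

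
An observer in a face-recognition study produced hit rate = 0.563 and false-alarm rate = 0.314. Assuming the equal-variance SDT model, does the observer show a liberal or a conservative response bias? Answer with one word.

conservative

z(H) = 0.159, z(FA) = -0.485
c = −½·(z(H) + z(FA)) = 0.163
c > 0 → conservative criterion (biased toward responding “no”).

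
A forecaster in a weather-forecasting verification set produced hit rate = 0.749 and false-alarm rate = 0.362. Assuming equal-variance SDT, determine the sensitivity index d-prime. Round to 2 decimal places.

Φ⁻¹(H) = Φ⁻¹(0.749) = 0.671
Φ⁻¹(FA) = Φ⁻¹(0.362) = -0.353
d' = z(H) − z(FA) = 0.671 − (-0.353) = 1.024

d-prime = 1.02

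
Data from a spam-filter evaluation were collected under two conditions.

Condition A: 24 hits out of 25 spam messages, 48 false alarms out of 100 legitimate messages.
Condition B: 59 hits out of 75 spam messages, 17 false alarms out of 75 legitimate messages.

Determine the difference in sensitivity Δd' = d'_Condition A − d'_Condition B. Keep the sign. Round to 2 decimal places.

Δd' = 0.26

Condition A: z(0.9600) = 1.751, z(0.4800) = -0.050, d' = 1.801
Condition B: z(0.7867) = 0.795, z(0.2267) = -0.750, d' = 1.545
Δd' = d'_Condition A − d'_Condition B = 1.801 − 1.545 = 0.256
Condition A has the higher sensitivity.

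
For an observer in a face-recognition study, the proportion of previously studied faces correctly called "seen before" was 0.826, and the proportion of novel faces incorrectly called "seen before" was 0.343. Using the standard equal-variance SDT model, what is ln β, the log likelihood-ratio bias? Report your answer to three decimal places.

ln β = -0.359

Φ⁻¹(H) = 0.9385
Φ⁻¹(FA) = -0.4043
ln β = −½·[z(H)² − z(FA)²] = −0.5 × (0.8808 − 0.1635) = -0.35865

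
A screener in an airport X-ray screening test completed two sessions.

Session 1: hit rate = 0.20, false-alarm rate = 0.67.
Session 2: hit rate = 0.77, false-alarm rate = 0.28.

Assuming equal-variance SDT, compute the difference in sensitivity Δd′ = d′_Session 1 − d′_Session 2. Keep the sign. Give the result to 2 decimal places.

Session 1: z(0.20) = -0.842, z(0.67) = 0.440, d' = -1.282
Session 2: z(0.77) = 0.739, z(0.28) = -0.583, d' = 1.322
Δd' = d'_Session 1 − d'_Session 2 = -1.282 − 1.322 = -2.604
Session 2 has the higher sensitivity.

Δd′ = -2.60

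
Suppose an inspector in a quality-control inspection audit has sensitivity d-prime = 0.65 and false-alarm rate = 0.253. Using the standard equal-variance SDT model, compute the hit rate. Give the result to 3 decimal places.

hit rate = 0.494

z(false-alarm rate) = z(0.253) = -0.6651
z(H) = z(FA) + d' = -0.6651 + 0.65 = -0.0151
hit rate = Φ(-0.0151) = 0.4940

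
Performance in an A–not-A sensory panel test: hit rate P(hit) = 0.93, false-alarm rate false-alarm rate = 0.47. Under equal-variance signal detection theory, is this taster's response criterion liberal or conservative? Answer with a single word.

z(H) = 1.476, z(FA) = -0.075
c = −½·(z(H) + z(FA)) = -0.7005
c < 0 → liberal criterion (biased toward responding “yes”).

liberal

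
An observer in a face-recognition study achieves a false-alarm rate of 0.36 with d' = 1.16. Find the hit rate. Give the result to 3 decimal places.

z(false-alarm rate) = z(0.36) = -0.3585
z(H) = z(FA) + d' = -0.3585 + 1.16 = 0.8015
hit rate = Φ(0.8015) = 0.7886

hit rate = 0.789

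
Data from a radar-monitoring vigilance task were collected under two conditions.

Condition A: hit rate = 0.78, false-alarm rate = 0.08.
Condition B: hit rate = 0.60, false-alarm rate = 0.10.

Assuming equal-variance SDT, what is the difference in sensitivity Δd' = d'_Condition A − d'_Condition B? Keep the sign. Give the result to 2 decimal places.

Δd' = 0.64

Condition A: z(0.78) = 0.772, z(0.08) = -1.405, d' = 2.177
Condition B: z(0.60) = 0.253, z(0.10) = -1.282, d' = 1.535
Δd' = d'_Condition A − d'_Condition B = 2.177 − 1.535 = 0.642
Condition A has the higher sensitivity.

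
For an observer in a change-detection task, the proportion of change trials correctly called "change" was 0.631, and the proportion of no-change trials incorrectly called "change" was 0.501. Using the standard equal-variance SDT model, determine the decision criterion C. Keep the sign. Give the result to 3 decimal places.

z(0.631) = 0.3345, z(0.501) = 0.0025
c = −½·[z(H) + z(FA)] = −0.5 × (0.3345 + 0.0025) = -0.1685

C = -0.169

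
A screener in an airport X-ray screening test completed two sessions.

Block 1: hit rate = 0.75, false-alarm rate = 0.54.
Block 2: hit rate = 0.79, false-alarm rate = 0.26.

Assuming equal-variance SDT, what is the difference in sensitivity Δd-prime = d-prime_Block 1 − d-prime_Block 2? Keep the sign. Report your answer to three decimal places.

Block 1: z(0.75) = 0.6745, z(0.54) = 0.1004, d' = 0.5741
Block 2: z(0.79) = 0.8064, z(0.26) = -0.6433, d' = 1.4497
Δd' = d'_Block 1 − d'_Block 2 = 0.5741 − 1.4497 = -0.8756
Block 2 has the higher sensitivity.

Δd-prime = -0.876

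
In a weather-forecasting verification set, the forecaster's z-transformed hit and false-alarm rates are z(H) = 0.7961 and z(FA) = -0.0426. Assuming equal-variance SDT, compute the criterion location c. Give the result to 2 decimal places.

c = −½·[z(H) + z(FA)] = −½·(0.7961 + (-0.0426)) = -0.37675
c < 0: the forecaster has a liberal response bias.

c = -0.38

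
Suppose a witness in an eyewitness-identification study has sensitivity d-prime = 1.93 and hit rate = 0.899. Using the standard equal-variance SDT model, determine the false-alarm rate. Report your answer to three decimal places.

z(hit rate) = z(0.899) = 1.2759
z(FA) = z(H) − d' = 1.2759 − 1.93 = -0.6541
false-alarm rate = Φ(-0.6541) = 0.2565

false-alarm rate = 0.257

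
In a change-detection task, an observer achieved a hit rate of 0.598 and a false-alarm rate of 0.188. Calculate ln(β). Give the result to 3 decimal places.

Φ⁻¹(H) = Φ⁻¹(0.598) = 0.2482
Φ⁻¹(FA) = Φ⁻¹(0.188) = -0.8853
ln β = −½·[z(H)² − z(FA)²] = −0.5 × (0.0616 − 0.7838) = 0.3611

ln β = 0.361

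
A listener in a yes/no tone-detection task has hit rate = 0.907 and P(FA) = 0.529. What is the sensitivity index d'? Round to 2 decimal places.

z(H) = 1.323
z(FA) = 0.073
d' = z(H) − z(FA) = 1.323 − 0.073 = 1.250

d' = 1.25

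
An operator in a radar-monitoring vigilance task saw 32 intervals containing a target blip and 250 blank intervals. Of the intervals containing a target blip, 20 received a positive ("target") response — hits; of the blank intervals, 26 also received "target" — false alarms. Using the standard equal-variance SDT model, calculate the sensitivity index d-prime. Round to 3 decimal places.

d-prime = 1.578

H = 20/32 = 0.6250
FA = 26/250 = 0.1040
z(0.6250) = 0.3186, z(0.1040) = -1.2591
d' = z(H) − z(FA) = 0.3186 − (-1.2591) = 1.5777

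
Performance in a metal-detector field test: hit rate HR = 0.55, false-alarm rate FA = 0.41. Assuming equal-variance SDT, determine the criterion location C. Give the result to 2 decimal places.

z(H) = 0.126
z(FA) = -0.228
c = −½·[z(H) + z(FA)] = −0.5 × (0.126 + (-0.228)) = 0.051
c > 0: the operator has a conservative response bias.

C = 0.05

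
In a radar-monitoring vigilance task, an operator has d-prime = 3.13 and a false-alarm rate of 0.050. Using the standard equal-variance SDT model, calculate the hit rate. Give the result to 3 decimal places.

z(false-alarm rate) = z(0.050) = -1.6449
z(H) = z(FA) + d' = -1.6449 + 3.13 = 1.4851
hit rate = Φ(1.4851) = 0.9312

hit rate = 0.931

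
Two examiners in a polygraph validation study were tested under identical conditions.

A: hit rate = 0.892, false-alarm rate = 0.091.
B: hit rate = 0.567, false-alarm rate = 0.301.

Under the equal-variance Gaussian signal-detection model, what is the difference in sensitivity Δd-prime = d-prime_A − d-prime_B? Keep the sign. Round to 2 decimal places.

A: z(0.892) = 1.237, z(0.091) = -1.335, d' = 2.572
B: z(0.567) = 0.169, z(0.301) = -0.522, d' = 0.691
Δd' = d'_A − d'_B = 2.572 − 0.691 = 1.881
A has the higher sensitivity.

Δd-prime = 1.88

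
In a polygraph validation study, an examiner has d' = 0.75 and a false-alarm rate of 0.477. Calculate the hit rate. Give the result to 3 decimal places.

hit rate = 0.756

z(false-alarm rate) = z(0.477) = -0.0577
z(H) = z(FA) + d' = -0.0577 + 0.75 = 0.6923
hit rate = Φ(0.6923) = 0.7556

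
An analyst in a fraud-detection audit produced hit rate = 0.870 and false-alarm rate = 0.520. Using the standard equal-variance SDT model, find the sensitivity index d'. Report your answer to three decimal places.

z(H) = z(0.870) = 1.1264
z(FA) = z(0.520) = 0.0502
d' = z(H) − z(FA) = 1.1264 − 0.0502 = 1.0762

d' = 1.076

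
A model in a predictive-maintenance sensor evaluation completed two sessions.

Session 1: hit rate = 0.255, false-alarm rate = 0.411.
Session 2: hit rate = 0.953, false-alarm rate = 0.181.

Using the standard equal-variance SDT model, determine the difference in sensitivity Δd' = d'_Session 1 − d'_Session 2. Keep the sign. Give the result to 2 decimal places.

Session 1: z(0.255) = -0.659, z(0.411) = -0.225, d' = -0.434
Session 2: z(0.953) = 1.675, z(0.181) = -0.912, d' = 2.587
Δd' = d'_Session 1 − d'_Session 2 = -0.434 − 2.587 = -3.021
Session 2 has the higher sensitivity.

Δd' = -3.02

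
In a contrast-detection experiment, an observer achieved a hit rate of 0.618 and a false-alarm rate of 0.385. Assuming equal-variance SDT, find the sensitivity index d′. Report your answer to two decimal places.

Φ⁻¹(0.618) = 0.300, Φ⁻¹(0.385) = -0.292
d' = z(H) − z(FA) = 0.300 − (-0.292) = 0.592

d′ = 0.59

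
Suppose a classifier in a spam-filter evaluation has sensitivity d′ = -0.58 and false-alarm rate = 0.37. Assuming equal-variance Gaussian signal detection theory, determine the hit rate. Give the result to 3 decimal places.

z(false-alarm rate) = z(0.37) = -0.3319
z(H) = z(FA) + d' = -0.3319 + (-0.58) = -0.9119
hit rate = Φ(-0.9119) = 0.1809

hit rate = 0.181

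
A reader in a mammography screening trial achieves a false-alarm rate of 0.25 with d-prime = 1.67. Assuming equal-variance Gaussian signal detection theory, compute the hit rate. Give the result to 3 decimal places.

hit rate = 0.840

z(false-alarm rate) = z(0.25) = -0.6745
z(H) = z(FA) + d' = -0.6745 + 1.67 = 0.9955
hit rate = Φ(0.9955) = 0.8403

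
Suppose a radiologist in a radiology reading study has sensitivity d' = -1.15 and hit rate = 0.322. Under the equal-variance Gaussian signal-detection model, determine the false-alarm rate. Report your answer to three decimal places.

z(hit rate) = z(0.322) = -0.4621
z(FA) = z(H) − d' = -0.4621 − (-1.15) = 0.6879
false-alarm rate = Φ(0.6879) = 0.7542

false-alarm rate = 0.754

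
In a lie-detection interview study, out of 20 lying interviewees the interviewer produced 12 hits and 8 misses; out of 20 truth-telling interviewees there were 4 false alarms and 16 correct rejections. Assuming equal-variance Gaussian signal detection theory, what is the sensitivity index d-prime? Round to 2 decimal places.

H = 12/20 = 0.6000
FA = 4/20 = 0.2000
Φ⁻¹(H) = 0.2533
Φ⁻¹(FA) = -0.8416
d' = z(H) − z(FA) = 0.2533 − (-0.8416) = 1.0949

d-prime = 1.09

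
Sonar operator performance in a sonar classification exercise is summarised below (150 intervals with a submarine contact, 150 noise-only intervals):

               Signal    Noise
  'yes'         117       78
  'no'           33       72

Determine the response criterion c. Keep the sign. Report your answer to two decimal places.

H = 117/150 = 0.7800
FA = 78/150 = 0.5200
z(H) = z(0.7800) = 0.7722
z(FA) = z(0.5200) = 0.0502
c = −½·[z(H) + z(FA)] = −0.5 × (0.7722 + 0.0502) = -0.4112

c = -0.41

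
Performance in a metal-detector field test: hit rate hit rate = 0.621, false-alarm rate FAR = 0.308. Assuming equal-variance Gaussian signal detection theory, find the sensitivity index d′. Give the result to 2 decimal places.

d′ = 0.81

z(0.621) = 0.308, z(0.308) = -0.502
d' = z(H) − z(FA) = 0.308 − (-0.502) = 0.810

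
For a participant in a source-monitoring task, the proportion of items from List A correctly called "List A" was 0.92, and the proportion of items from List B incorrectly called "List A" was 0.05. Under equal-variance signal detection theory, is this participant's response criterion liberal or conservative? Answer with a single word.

z(H) = 1.405, z(FA) = -1.645
c = −½·(z(H) + z(FA)) = 0.120
c > 0 → conservative criterion (biased toward responding “no”).

conservative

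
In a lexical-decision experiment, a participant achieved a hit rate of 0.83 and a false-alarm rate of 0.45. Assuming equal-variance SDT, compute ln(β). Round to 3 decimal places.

z(H) = z(0.83) = 0.9542
z(FA) = z(0.45) = -0.1257
ln β = −½·[z(H)² − z(FA)²] = −0.5 × (0.9105 − 0.0158) = -0.44735

ln β = -0.447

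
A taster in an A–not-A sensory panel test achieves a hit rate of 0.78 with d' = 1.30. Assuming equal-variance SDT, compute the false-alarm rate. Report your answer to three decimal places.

z(hit rate) = z(0.78) = 0.7722
z(FA) = z(H) − d' = 0.7722 − 1.30 = -0.5278
false-alarm rate = Φ(-0.5278) = 0.2988

false-alarm rate = 0.299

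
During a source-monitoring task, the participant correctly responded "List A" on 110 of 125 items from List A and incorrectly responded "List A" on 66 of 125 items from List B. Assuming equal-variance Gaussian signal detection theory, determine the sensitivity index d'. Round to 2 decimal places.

H = 110/125 = 0.8800
FA = 66/125 = 0.5280
z(0.8800) = 1.1750, z(0.5280) = 0.0702
d' = z(H) − z(FA) = 1.1750 − 0.0702 = 1.1048

d' = 1.10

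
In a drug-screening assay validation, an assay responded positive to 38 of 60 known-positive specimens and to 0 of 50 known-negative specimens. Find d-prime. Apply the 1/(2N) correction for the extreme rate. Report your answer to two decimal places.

d-prime = 2.67

The false-alarm rate is 0/50 = 0, so apply the 1/(2N) correction: FA → 1/(2·50) = 0.01000.
z(H) = z(0.63333) = 0.341
z(FA) = z(0.01000) = -2.326
d' = 0.341 − (-2.326) = 2.667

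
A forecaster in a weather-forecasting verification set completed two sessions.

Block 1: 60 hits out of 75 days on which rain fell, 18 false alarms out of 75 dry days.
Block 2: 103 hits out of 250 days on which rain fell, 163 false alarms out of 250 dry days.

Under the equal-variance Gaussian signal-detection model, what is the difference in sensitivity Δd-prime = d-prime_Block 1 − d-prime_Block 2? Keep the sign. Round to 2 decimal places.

Block 1: z(0.8000) = 0.842, z(0.2400) = -0.706, d' = 1.548
Block 2: z(0.4120) = -0.222, z(0.6520) = 0.391, d' = -0.613
Δd' = d'_Block 1 − d'_Block 2 = 1.548 − (-0.613) = 2.161
Block 1 has the higher sensitivity.

Δd-prime = 2.16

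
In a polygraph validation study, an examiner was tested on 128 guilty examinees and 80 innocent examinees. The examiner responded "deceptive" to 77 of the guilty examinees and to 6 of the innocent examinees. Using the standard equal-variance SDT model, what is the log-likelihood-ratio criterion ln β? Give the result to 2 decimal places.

H = 77/128 = 0.6016
FA = 6/80 = 0.0750
z(H) = z(0.6016) = 0.257
z(FA) = z(0.0750) = -1.440
ln β = −½·[z(H)² − z(FA)²] = −0.5 × (0.066 − 2.074) = 1.004

ln β = 1.00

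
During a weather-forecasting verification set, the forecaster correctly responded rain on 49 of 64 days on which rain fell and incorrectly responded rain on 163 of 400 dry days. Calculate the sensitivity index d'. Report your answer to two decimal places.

d' = 0.96

H = 49/64 = 0.7656
FA = 163/400 = 0.4075
z(0.7656) = 0.724, z(0.4075) = -0.234
d' = z(H) − z(FA) = 0.724 − (-0.234) = 0.958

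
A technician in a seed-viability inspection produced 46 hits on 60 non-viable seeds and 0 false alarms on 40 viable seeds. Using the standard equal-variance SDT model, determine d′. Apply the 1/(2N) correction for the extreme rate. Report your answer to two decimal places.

d′ = 2.97

The false-alarm rate is 0/40 = 0, so apply the 1/(2N) correction: FA → 1/(2·40) = 0.01250.
z(H) = z(0.76667) = 0.728
z(FA) = z(0.01250) = -2.241
d' = 0.728 − (-2.241) = 2.969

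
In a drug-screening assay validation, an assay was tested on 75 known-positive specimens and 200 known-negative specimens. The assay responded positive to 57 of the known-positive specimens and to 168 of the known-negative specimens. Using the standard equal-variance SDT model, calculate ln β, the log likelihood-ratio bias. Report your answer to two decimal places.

ln β = 0.25

H = 57/75 = 0.7600
FA = 168/200 = 0.8400
Φ⁻¹(0.7600) = 0.706, Φ⁻¹(0.8400) = 0.994
ln β = −½·[z(H)² − z(FA)²] = −0.5 × (0.498 − 0.988) = 0.245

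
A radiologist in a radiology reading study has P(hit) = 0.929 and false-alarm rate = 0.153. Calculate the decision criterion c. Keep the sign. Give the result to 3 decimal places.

c = -0.222

z(0.929) = 1.4684, z(0.153) = -1.0237
c = −½·[z(H) + z(FA)] = −0.5 × (1.4684 + (-1.0237)) = -0.22235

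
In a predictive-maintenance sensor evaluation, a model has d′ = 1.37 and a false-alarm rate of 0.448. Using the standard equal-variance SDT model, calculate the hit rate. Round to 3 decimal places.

hit rate = 0.892

z(false-alarm rate) = z(0.448) = -0.1307
z(H) = z(FA) + d' = -0.1307 + 1.37 = 1.2393
hit rate = Φ(1.2393) = 0.8924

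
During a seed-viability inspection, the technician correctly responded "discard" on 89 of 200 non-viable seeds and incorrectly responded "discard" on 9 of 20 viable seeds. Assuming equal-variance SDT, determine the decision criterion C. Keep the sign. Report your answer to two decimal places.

C = 0.13

H = 89/200 = 0.4450
FA = 9/20 = 0.4500
z(0.4450) = -0.138, z(0.4500) = -0.126
c = −½·[z(H) + z(FA)] = −0.5 × (-0.138 + (-0.126)) = 0.132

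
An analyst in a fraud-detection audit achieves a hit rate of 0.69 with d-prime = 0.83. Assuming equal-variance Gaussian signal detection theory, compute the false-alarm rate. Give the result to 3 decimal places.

z(hit rate) = z(0.69) = 0.4959
z(FA) = z(H) − d' = 0.4959 − 0.83 = -0.3341
false-alarm rate = Φ(-0.3341) = 0.3692

false-alarm rate = 0.369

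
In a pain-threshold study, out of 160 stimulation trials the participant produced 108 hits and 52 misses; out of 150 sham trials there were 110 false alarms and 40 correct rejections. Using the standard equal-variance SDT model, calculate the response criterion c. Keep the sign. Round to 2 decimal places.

c = -0.54

H = 108/160 = 0.6750
FA = 110/150 = 0.7333
z(H) = 0.454
z(FA) = 0.623
c = −½·[z(H) + z(FA)] = −0.5 × (0.454 + 0.623) = -0.5385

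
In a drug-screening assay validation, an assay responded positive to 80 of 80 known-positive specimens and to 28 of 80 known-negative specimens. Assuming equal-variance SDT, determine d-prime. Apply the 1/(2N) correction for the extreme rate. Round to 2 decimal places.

d-prime = 2.88

The hit rate is 80/80 = 1, so apply the 1/(2N) correction: H → 1 − 1/(2·80) = 0.99375.
z(H) = z(0.99375) = 2.498
z(FA) = z(0.35000) = -0.385
d' = 2.498 − (-0.385) = 2.883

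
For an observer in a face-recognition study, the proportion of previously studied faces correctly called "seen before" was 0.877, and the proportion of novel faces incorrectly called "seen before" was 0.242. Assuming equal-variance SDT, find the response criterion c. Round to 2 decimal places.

c = -0.23

z(H) = z(0.877) = 1.160
z(FA) = z(0.242) = -0.700
c = −½·[z(H) + z(FA)] = −0.5 × (1.160 + (-0.700)) = -0.230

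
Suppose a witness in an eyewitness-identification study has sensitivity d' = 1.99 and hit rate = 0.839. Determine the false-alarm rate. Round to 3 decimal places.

z(hit rate) = z(0.839) = 0.9904
z(FA) = z(H) − d' = 0.9904 − 1.99 = -0.9996
false-alarm rate = Φ(-0.9996) = 0.1588

false-alarm rate = 0.159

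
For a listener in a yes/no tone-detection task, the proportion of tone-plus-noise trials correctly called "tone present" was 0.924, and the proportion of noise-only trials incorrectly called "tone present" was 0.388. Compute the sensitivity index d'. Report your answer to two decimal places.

d' = 1.72

Φ⁻¹(H) = Φ⁻¹(0.924) = 1.4325
Φ⁻¹(FA) = Φ⁻¹(0.388) = -0.2845
d' = z(H) − z(FA) = 1.4325 − (-0.2845) = 1.7170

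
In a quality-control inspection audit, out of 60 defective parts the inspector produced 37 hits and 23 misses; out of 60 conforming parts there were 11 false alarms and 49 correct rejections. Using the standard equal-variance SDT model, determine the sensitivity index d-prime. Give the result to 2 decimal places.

d-prime = 1.20

H = 37/60 = 0.6167
FA = 11/60 = 0.1833
z(H) = z(0.6167) = 0.2968
z(FA) = z(0.1833) = -0.9029
d' = z(H) − z(FA) = 0.2968 − (-0.9029) = 1.1997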